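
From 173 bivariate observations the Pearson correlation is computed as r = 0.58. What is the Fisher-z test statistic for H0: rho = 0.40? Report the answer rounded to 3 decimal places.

z_r = atanh(0.58) = 0.662463,  z_0 = atanh(0.40) = 0.423649
SE = 1/√(n−3) = 1/√170 = 0.076696
z = (z_r − z_0)/SE = (0.662463 − 0.423649) / 0.076696 = 0.238814 / 0.076696 = 3.114

3.114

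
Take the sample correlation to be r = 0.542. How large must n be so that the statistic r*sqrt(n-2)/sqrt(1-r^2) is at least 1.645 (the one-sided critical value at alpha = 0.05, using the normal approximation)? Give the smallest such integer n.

Need r·√(n−2)/√(1−r²) ≥ 1.645
√(n−2) ≥ 1.645·√(1−0.293764) / 0.542 = 1.645·0.840378 / 0.542 = 2.5506
n−2 ≥ 6.5056  ⇒  n ≥ 8.5056
Smallest integer n = 9

9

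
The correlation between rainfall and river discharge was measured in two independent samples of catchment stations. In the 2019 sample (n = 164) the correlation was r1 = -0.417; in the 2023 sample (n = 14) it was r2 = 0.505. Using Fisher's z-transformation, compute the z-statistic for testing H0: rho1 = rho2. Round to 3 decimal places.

-3.209

Fisher z-transforms: z1 = atanh(-0.417) = -0.444055, z2 = atanh(0.505) = 0.555995; difference d = -1.000050
Var(d) = 1/161 + 1/11 = 0.0062112 + 0.0909091 = 0.0971203
z = d/√Var(d) = -1.000050 / √0.0971203 = -1.000050 / 0.311641 = -3.209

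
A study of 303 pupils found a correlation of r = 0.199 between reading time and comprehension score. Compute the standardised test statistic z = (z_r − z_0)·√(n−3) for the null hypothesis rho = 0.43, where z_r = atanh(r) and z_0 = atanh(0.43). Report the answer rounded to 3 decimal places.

-4.472

z_r = atanh(0.199) = 0.201691,  z_0 = atanh(0.43) = 0.459897
SE = 1/√(n−3) = 1/√300 = 0.057735
z = (z_r − z_0)/SE = (0.201691 − 0.459897) / 0.057735 = -0.258206 / 0.057735 = -4.472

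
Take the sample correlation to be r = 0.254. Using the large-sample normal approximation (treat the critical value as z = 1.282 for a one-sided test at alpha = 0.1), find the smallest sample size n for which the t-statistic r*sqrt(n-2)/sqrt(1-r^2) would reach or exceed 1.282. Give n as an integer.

Need r·√(n−2)/√(1−r²) ≥ 1.282
√(n−2) ≥ 1.282·√(1−0.064516) / 0.254 = 1.282·0.967204 / 0.254 = 4.8817
n−2 ≥ 23.8310  ⇒  n ≥ 25.8310
Smallest integer n = 26

26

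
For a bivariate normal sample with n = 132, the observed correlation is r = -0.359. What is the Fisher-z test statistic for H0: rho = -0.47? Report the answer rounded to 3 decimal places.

Fisher z: atanh(-0.359) = -0.375737, atanh(-0.47) = -0.510070
z = (z_r − z_0)·√(n−3) = (-0.375737 − (-0.510070))·√129 = 0.134333 · 11.357817 = 1.526

1.526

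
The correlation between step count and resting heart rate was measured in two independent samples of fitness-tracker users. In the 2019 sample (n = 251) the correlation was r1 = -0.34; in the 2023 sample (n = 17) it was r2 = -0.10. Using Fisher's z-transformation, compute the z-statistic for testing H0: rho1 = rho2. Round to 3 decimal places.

z1 = atanh(-0.34) = -0.354093,  z2 = atanh(-0.10) = -0.100335
SE = √(1/(n1−3) + 1/(n2−3)) = √(1/248 + 1/14) = √(0.0040323 + 0.0714286) = √0.0754609 = 0.274701
z = (z1 − z2)/SE = (-0.354093 − (-0.100335)) / 0.274701 = -0.253758 / 0.274701 = -0.924

-0.924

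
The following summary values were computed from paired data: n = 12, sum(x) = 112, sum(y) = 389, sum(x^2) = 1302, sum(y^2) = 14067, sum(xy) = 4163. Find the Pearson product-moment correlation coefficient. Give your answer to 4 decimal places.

S_xy = nΣxy − ΣxΣy = 12·4163 − 112·389 = 49956 − 43568 = 6388
S_xx = nΣx² − (Σx)² = 12·1302 − 112² = 15624 − 12544 = 3080
S_yy = nΣy² − (Σy)² = 12·14067 − 389² = 168804 − 151321 = 17483
r = S_xy / √(S_xx·S_yy) = 6388 / √(3080·17483) = 6388 / √53847640 = 6388 / 7338.0951 = 0.8705

0.8705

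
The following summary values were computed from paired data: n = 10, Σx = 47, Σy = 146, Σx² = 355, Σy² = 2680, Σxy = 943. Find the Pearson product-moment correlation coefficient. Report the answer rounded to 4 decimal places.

0.9470

Numerator: nΣxy − (Σx)(Σy) = 10·943 − (47)(146) = 2568
Denominator: √[(nΣx²−(Σx)²)(nΣy²−(Σy)²)]
  nΣx²−(Σx)² = 10·355 − 2209 = 1341;  nΣy²−(Σy)² = 10·2680 − 21316 = 5484
  √(1341·5484) = √7354044 = 2711.8341
r = 2568 / 2711.8341 = 0.9470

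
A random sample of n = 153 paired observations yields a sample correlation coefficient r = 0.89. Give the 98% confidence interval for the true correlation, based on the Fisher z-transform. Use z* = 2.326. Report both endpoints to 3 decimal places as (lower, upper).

Fisher z: z_r = atanh(r) = ½·ln((1+0.89)/(1−0.89)) = 1.421926
SE(z) = 1/√(n−3) = 1/√150 = 0.081650
98% ⇒ z* = 2.326; margin = 2.326·0.081650 = 0.189918
CI on z-scale: (1.232008, 1.611844)
Back-transform: tanh(1.232008) = 0.843161, tanh(1.611844) = 0.923432

(0.843, 0.923)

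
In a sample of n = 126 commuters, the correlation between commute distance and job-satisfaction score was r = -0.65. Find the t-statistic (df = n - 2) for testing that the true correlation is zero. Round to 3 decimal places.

t = r·√(n−2) / √(1−r²) with r = -0.65, n = 126
  = -0.65·√124 / √(1 − 0.4225)
  = -0.65·11.135529 / 0.759934
  = -7.238094 / 0.759934 = -9.525

-9.525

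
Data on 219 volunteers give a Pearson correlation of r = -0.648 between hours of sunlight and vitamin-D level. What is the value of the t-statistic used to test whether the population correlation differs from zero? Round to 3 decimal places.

-12.533

1 − r² = 1 − 0.419904 = 0.580096;  √(1−r²) = 0.761640
√(n−2) = √217 = 14.730920
t = r·√(n−2)/√(1−r²) = -0.648 · 14.730920 / 0.761640 = -12.533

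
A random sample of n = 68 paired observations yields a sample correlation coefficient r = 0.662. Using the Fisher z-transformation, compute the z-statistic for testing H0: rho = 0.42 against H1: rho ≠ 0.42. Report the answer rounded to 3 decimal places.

Fisher z: atanh(0.662) = 0.796366, atanh(0.42) = 0.447692
z = (z_r − z_0)·√(n−3) = (0.796366 − 0.447692)·√65 = 0.348674 · 8.062258 = 2.811

2.811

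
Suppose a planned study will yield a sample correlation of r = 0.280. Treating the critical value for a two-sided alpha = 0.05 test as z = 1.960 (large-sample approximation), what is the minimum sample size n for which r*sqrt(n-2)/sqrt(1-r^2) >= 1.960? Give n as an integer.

48

r√(n−2)/√(1−r²) ≥ 1.960  ⇔  n−2 ≥ (1.960)²·(1−r²)/r²
(1−r²)/r² = (1−0.078400)/0.078400 = 11.7551
n ≥ 2 + 3.8416·11.7551 = 2 + 45.1584 = 47.1584
⌈47.1584⌉ = 48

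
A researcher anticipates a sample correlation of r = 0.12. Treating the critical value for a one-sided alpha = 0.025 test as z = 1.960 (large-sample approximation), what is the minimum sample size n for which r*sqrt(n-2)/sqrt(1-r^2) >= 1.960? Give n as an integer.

Need r·√(n−2)/√(1−r²) ≥ 1.960
√(n−2) ≥ 1.960·√(1−0.0144) / 0.12 = 1.960·0.992774 / 0.12 = 16.2153
n−2 ≥ 262.9360  ⇒  n ≥ 264.9360
Smallest integer n = 265

265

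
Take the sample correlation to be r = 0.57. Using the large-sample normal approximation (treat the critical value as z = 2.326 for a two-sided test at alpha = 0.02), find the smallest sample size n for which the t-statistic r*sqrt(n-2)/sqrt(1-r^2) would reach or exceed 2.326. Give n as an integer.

r√(n−2)/√(1−r²) ≥ 2.326  ⇔  n−2 ≥ (2.326)²·(1−r²)/r²
(1−r²)/r² = (1−0.3249)/0.3249 = 2.0779
n ≥ 2 + 5.410276·2.0779 = 2 + 11.2420 = 13.2420
⌈13.2420⌉ = 14

14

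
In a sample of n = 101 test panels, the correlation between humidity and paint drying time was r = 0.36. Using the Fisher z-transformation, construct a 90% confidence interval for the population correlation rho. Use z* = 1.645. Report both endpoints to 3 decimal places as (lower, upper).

z_r = atanh(0.36) = 0.376886;  SE = 1/√(n−3) = 1/√98 = 0.101015
z-limits: 0.376886 ± 1.645·0.101015 = 0.376886 ± 0.166170 = [0.210716, 0.543056]
ρ-limits: (tanh 0.210716, tanh 0.543056) = (0.208, 0.495)

(0.208, 0.495)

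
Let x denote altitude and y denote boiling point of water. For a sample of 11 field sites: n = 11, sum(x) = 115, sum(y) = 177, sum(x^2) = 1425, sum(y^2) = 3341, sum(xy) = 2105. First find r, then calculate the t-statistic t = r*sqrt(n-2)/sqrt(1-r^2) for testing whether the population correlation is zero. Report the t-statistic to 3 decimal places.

S_xy = nΣxy − ΣxΣy = 11·2105 − 115·177 = 23155 − 20355 = 2800
S_xx = nΣx² − (Σx)² = 11·1425 − 115² = 15675 − 13225 = 2450
S_yy = nΣy² − (Σy)² = 11·3341 − 177² = 36751 − 31329 = 5422
r = S_xy / √(S_xx·S_yy) = 2800 / √(2450·5422) = 2800 / √13283900 = 2800 / 3644.7085 = 0.7682
t = r·√(n−2)/√(1−r²) = 0.7682·√9 / √(1−0.590131) = 2.304600 / 0.640210 = 3.600

3.600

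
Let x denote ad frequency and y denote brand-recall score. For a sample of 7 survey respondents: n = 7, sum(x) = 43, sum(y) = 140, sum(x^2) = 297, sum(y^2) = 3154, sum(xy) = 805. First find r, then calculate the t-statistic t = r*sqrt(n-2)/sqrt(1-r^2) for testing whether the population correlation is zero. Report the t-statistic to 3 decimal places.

Numerator: nΣxy − (Σx)(Σy) = 7·805 − (43)(140) = -385
Denominator: √[(nΣx²−(Σx)²)(nΣy²−(Σy)²)]
  nΣx²−(Σx)² = 7·297 − 1849 = 230;  nΣy²−(Σy)² = 7·3154 − 19600 = 2478
  √(230·2478) = √569940 = 754.9437
r = -385 / 754.9437 = -0.5100
t = r·√(n−2)/√(1−r²) = -0.5100·√5 / √(1−0.260100) = -1.140395 / 0.860174 = -1.326

-1.326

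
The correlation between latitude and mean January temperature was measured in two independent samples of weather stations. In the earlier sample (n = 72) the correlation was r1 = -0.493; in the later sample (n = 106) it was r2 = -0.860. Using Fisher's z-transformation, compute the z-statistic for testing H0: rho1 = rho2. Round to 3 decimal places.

4.842

Fisher z-transforms: z1 = atanh(-0.493) = -0.540016, z2 = atanh(-0.860) = -1.293345; difference d = 0.753329
Var(d) = 1/69 + 1/103 = 0.0144928 + 0.0097087 = 0.0242015
z = d/√Var(d) = 0.753329 / √0.0242015 = 0.753329 / 0.155568 = 4.842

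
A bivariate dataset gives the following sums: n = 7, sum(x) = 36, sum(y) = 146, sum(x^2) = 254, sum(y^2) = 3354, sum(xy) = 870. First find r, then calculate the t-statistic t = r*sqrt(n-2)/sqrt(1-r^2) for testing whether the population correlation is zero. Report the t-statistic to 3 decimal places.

3.168

Numerator: nΣxy − (Σx)(Σy) = 7·870 − (36)(146) = 834
Denominator: √[(nΣx²−(Σx)²)(nΣy²−(Σy)²)]
  nΣx²−(Σx)² = 7·254 − 1296 = 482;  nΣy²−(Σy)² = 7·3354 − 21316 = 2162
  √(482·2162) = √1042084 = 1020.8252
r = 834 / 1020.8252 = 0.8170
t = r·√(n−2)/√(1−r²) = 0.8170·√5 / √(1−0.667489) = 1.826868 / 0.576638 = 3.168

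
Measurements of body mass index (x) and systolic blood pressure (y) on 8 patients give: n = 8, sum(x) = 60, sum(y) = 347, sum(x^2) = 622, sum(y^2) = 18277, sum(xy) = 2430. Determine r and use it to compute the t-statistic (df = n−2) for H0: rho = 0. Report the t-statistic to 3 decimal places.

-0.583

S_xy = nΣxy − ΣxΣy = 8·2430 − 60·347 = 19440 − 20820 = -1380
S_xx = nΣx² − (Σx)² = 8·622 − 60² = 4976 − 3600 = 1376
S_yy = nΣy² − (Σy)² = 8·18277 − 347² = 146216 − 120409 = 25807
r = S_xy / √(S_xx·S_yy) = -1380 / √(1376·25807) = -1380 / √35510432 = -1380 / 5959.0630 = -0.2316
t = r·√(n−2)/√(1−r²) = -0.2316·√6 / √(1−0.053639) = -0.567302 / 0.972811 = -0.583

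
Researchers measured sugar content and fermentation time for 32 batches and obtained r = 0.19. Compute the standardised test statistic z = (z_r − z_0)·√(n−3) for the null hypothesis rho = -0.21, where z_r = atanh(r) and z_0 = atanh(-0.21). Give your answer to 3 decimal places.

2.184

Fisher z: atanh(0.19) = 0.192337, atanh(-0.21) = -0.213171
z = (z_r − z_0)·√(n−3) = (0.192337 − (-0.213171))·√29 = 0.405508 · 5.385165 = 2.184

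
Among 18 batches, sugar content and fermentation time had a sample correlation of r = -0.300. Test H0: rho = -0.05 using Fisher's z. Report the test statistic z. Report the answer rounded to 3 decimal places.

-1.005

z_r = atanh(-0.300) = -0.309520,  z_0 = atanh(-0.05) = -0.050042
SE = 1/√(n−3) = 1/√15 = 0.258199
z = (z_r − z_0)/SE = (-0.309520 − (-0.050042)) / 0.258199 = -0.259478 / 0.258199 = -1.005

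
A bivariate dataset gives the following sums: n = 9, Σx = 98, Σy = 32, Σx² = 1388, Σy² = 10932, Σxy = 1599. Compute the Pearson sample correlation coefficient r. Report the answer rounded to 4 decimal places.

Numerator: nΣxy − (Σx)(Σy) = 9·1599 − (98)(32) = 11255
Denominator: √[(nΣx²−(Σx)²)(nΣy²−(Σy)²)]
  nΣx²−(Σx)² = 9·1388 − 9604 = 2888;  nΣy²−(Σy)² = 9·10932 − 1024 = 97364
  √(2888·97364) = √281187232 = 16768.6383
r = 11255 / 16768.6383 = 0.6712

0.6712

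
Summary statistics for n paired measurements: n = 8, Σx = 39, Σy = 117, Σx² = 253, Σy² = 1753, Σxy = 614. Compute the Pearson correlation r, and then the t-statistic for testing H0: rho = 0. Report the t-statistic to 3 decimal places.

3.956

Numerator: nΣxy − (Σx)(Σy) = 8·614 − (39)(117) = 349
Denominator: √[(nΣx²−(Σx)²)(nΣy²−(Σy)²)]
  nΣx²−(Σx)² = 8·253 − 1521 = 503;  nΣy²−(Σy)² = 8·1753 − 13689 = 335
  √(503·335) = √168505 = 410.4936
r = 349 / 410.4936 = 0.8502
t = r·√(n−2)/√(1−r²) = 0.8502·√6 / √(1−0.722840) = 2.082556 / 0.526460 = 3.956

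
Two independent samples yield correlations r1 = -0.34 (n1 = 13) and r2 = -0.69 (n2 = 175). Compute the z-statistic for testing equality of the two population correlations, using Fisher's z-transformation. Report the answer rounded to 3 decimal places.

1.518

z1 = atanh(-0.34) = -0.354093,  z2 = atanh(-0.69) = -0.847956
SE = √(1/(n1−3) + 1/(n2−3)) = √(1/10 + 1/172) = √(0.1000000 + 0.0058140) = √0.1058140 = 0.325291
z = (z1 − z2)/SE = (-0.354093 − (-0.847956)) / 0.325291 = 0.493863 / 0.325291 = 1.518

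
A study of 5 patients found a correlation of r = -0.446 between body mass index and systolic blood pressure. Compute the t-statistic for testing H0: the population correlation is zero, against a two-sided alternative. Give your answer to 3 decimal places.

1 − r² = 1 − 0.198916 = 0.801084;  √(1−r²) = 0.895033
√(n−2) = √3 = 1.732051
t = r·√(n−2)/√(1−r²) = -0.446 · 1.732051 / 0.895033 = -0.863

-0.863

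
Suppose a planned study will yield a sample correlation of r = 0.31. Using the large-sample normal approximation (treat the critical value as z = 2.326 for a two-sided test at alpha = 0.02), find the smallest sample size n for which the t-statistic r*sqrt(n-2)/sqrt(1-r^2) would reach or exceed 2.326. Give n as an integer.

r√(n−2)/√(1−r²) ≥ 2.326  ⇔  n−2 ≥ (2.326)²·(1−r²)/r²
(1−r²)/r² = (1−0.0961)/0.0961 = 9.4058
n ≥ 2 + 5.410276·9.4058 = 2 + 50.8880 = 52.8880
⌈52.8880⌉ = 53

53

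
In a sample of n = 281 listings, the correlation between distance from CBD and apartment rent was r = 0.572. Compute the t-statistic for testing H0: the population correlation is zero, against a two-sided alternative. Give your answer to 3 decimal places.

11.648

1 − r² = 1 − 0.327184 = 0.672816;  √(1−r²) = 0.820254
√(n−2) = √279 = 16.703293
t = r·√(n−2)/√(1−r²) = 0.572 · 16.703293 / 0.820254 = 11.648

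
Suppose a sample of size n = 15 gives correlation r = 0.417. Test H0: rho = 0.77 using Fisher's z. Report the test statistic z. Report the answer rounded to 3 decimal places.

-1.996

z_r = atanh(0.417) = 0.444055,  z_0 = atanh(0.77) = 1.020328
SE = 1/√(n−3) = 1/√12 = 0.288675
z = (z_r − z_0)/SE = (0.444055 − 1.020328) / 0.288675 = -0.576273 / 0.288675 = -1.996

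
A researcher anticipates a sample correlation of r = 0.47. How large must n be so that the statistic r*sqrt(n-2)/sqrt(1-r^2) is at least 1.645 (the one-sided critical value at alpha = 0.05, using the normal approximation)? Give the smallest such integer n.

12

r√(n−2)/√(1−r²) ≥ 1.645  ⇔  n−2 ≥ (1.645)²·(1−r²)/r²
(1−r²)/r² = (1−0.2209)/0.2209 = 3.5269
n ≥ 2 + 2.706025·3.5269 = 2 + 9.5439 = 11.5439
⌈11.5439⌉ = 12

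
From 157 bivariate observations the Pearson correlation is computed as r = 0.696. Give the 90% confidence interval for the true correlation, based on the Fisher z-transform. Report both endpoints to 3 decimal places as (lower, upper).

z_r = atanh(0.696) = 0.859500;  SE = 1/√(n−3) = 1/√154 = 0.080582
z-limits: 0.859500 ± 1.645·0.080582 = 0.859500 ± 0.132557 = [0.726943, 0.992057]
ρ-limits: (tanh 0.726943, tanh 0.992057) = (0.621, 0.758)

(0.621, 0.758)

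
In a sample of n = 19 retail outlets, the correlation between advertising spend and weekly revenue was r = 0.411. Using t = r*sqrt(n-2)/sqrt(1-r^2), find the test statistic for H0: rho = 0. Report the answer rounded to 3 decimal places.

1.859

t = r·√(n−2) / √(1−r²) with r = 0.411, n = 19
  = 0.411·√17 / √(1 − 0.168921)
  = 0.411·4.123106 / 0.911635
  = 1.694597 / 0.911635 = 1.859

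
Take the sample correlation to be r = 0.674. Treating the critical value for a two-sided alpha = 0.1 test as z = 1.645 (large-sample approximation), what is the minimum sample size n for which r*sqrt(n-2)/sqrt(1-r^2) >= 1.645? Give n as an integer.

6

Need r·√(n−2)/√(1−r²) ≥ 1.645
√(n−2) ≥ 1.645·√(1−0.454276) / 0.674 = 1.645·0.738731 / 0.674 = 1.8030
n−2 ≥ 3.2508  ⇒  n ≥ 5.2508
Smallest integer n = 6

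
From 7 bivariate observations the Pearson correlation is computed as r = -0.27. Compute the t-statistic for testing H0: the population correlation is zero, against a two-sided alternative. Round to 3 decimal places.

t = r·√(n−2) / √(1−r²) with r = -0.27, n = 7
  = -0.27·√5 / √(1 − 0.0729)
  = -0.27·2.236068 / 0.962860
  = -0.603738 / 0.962860 = -0.627

-0.627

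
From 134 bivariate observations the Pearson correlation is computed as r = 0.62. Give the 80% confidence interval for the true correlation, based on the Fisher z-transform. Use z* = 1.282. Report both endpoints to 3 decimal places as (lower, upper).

(0.546, 0.684)

Fisher z: z_r = atanh(r) = ½·ln((1+0.62)/(1−0.62)) = 0.725005
SE(z) = 1/√(n−3) = 1/√131 = 0.087370
80% ⇒ z* = 1.282; margin = 1.282·0.087370 = 0.112008
CI on z-scale: (0.612997, 0.837013)
Back-transform: tanh(0.612997) = 0.546233, tanh(0.837013) = 0.684224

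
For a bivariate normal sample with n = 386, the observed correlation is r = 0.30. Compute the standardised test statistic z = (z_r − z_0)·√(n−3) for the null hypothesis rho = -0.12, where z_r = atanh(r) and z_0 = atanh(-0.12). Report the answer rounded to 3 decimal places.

z_r = atanh(0.30) = 0.309520,  z_0 = atanh(-0.12) = -0.120581
SE = 1/√(n−3) = 1/√383 = 0.051098
z = (z_r − z_0)/SE = (0.309520 − (-0.120581)) / 0.051098 = 0.430101 / 0.051098 = 8.417

8.417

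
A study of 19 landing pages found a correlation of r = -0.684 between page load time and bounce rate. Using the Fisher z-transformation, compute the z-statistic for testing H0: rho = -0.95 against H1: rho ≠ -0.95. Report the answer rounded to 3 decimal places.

3.981

z_r = atanh(-0.684) = -0.836592,  z_0 = atanh(-0.95) = -1.831781
SE = 1/√(n−3) = 1/√16 = 0.250000
z = (z_r − z_0)/SE = (-0.836592 − (-1.831781)) / 0.250000 = 0.995189 / 0.250000 = 3.981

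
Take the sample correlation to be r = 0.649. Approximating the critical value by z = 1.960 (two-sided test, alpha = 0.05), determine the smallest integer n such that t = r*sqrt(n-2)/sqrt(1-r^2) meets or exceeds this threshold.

Need r·√(n−2)/√(1−r²) ≥ 1.960
√(n−2) ≥ 1.960·√(1−0.421201) / 0.649 = 1.960·0.760788 / 0.649 = 2.2976
n−2 ≥ 5.2790  ⇒  n ≥ 7.2790
Smallest integer n = 8

8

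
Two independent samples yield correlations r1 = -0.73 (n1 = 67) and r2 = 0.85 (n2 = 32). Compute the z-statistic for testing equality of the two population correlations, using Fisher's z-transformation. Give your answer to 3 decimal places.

z1 = atanh(-0.73) = -0.928727,  z2 = atanh(0.85) = 1.256153
SE = √(1/(n1−3) + 1/(n2−3)) = √(1/64 + 1/29) = √(0.0156250 + 0.0344828) = √0.0501078 = 0.223848
z = (z1 − z2)/SE = (-0.928727 − 1.256153) / 0.223848 = -2.184880 / 0.223848 = -9.761

-9.761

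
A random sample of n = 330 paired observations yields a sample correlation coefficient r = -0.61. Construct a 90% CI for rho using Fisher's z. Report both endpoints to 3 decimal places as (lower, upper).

(-0.664, -0.550)

Fisher z: z_r = atanh(r) = ½·ln((1+(-0.61))/(1−(-0.61))) = -0.708921
SE(z) = 1/√(n−3) = 1/√327 = 0.055300
90% ⇒ z* = 1.645; margin = 1.645·0.055300 = 0.090969
CI on z-scale: (-0.799890, -0.617952)
Back-transform: tanh(-0.799890) = -0.663975, tanh(-0.617952) = -0.549700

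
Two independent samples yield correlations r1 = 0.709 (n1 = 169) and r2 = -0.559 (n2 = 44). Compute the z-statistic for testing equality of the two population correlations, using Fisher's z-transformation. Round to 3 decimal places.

Fisher z-transforms: z1 = atanh(0.709) = 0.885170, z2 = atanh(-0.559) = -0.631377; difference d = 1.516547
Var(d) = 1/166 + 1/41 = 0.0060241 + 0.0243902 = 0.0304143
z = d/√Var(d) = 1.516547 / √0.0304143 = 1.516547 / 0.174397 = 8.696

8.696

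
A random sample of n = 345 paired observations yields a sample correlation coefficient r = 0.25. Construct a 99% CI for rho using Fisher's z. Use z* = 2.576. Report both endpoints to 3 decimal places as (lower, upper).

(0.116, 0.375)

z_r = atanh(0.25) = 0.255413;  SE = 1/√(n−3) = 1/√342 = 0.054074
z-limits: 0.255413 ± 2.576·0.054074 = 0.255413 ± 0.139295 = [0.116118, 0.394708]
ρ-limits: (tanh 0.116118, tanh 0.394708) = (0.116, 0.375)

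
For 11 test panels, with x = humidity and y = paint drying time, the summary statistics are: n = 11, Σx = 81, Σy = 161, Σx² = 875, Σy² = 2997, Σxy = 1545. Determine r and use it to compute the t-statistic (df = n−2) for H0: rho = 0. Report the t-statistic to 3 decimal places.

4.861

S_xy = nΣxy − ΣxΣy = 11·1545 − 81·161 = 16995 − 13041 = 3954
S_xx = nΣx² − (Σx)² = 11·875 − 81² = 9625 − 6561 = 3064
S_yy = nΣy² − (Σy)² = 11·2997 − 161² = 32967 − 25921 = 7046
r = S_xy / √(S_xx·S_yy) = 3954 / √(3064·7046) = 3954 / √21588944 = 3954 / 4646.3904 = 0.8510
t = r·√(n−2)/√(1−r²) = 0.8510·√9 / √(1−0.724201) = 2.553000 / 0.525166 = 4.861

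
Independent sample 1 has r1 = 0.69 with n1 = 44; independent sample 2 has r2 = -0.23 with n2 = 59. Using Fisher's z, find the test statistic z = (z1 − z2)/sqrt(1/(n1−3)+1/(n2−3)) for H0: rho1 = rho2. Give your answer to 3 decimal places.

z1 = atanh(0.69) = 0.847956,  z2 = atanh(-0.23) = -0.234189
SE = √(1/(n1−3) + 1/(n2−3)) = √(1/41 + 1/56) = √(0.0243902 + 0.0178571) = √0.0422473 = 0.205541
z = (z1 − z2)/SE = (0.847956 − (-0.234189)) / 0.205541 = 1.082145 / 0.205541 = 5.265

5.265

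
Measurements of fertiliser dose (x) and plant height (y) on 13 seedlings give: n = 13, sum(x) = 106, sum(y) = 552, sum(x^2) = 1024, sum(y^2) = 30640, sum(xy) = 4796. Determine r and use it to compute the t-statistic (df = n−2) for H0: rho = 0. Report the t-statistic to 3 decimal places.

S_xy = nΣxy − ΣxΣy = 13·4796 − 106·552 = 62348 − 58512 = 3836
S_xx = nΣx² − (Σx)² = 13·1024 − 106² = 13312 − 11236 = 2076
S_yy = nΣy² − (Σy)² = 13·30640 − 552² = 398320 − 304704 = 93616
r = S_xy / √(S_xx·S_yy) = 3836 / √(2076·93616) = 3836 / √194346816 = 3836 / 13940.8327 = 0.2752
t = r·√(n−2)/√(1−r²) = 0.2752·√11 / √(1−0.075735) = 0.912735 / 0.961387 = 0.949

0.949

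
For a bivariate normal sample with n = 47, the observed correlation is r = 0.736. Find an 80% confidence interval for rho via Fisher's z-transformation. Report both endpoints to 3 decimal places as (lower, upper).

Fisher z: z_r = atanh(r) = ½·ln((1+0.736)/(1−0.736)) = 0.941695
SE(z) = 1/√(n−3) = 1/√44 = 0.150756
80% ⇒ z* = 1.282; margin = 1.282·0.150756 = 0.193269
CI on z-scale: (0.748426, 1.134964)
Back-transform: tanh(0.748426) = 0.634209, tanh(1.134964) = 0.812711

(0.634, 0.813)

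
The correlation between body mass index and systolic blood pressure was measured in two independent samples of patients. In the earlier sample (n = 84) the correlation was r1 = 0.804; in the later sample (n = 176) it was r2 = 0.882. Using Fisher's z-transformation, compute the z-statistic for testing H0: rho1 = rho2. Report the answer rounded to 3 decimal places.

-2.042

z1 = atanh(0.804) = 1.109824,  z2 = atanh(0.882) = 1.384703
SE = √(1/(n1−3) + 1/(n2−3)) = √(1/81 + 1/173) = √(0.0123457 + 0.0057803) = √0.0181260 = 0.134633
z = (z1 − z2)/SE = (1.109824 − 1.384703) / 0.134633 = -0.274879 / 0.134633 = -2.042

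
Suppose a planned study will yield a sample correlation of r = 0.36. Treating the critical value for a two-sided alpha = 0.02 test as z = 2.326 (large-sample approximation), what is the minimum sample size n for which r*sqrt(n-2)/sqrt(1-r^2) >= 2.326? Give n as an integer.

r√(n−2)/√(1−r²) ≥ 2.326  ⇔  n−2 ≥ (2.326)²·(1−r²)/r²
(1−r²)/r² = (1−0.1296)/0.1296 = 6.7160
n ≥ 2 + 5.410276·6.7160 = 2 + 36.3354 = 38.3354
⌈38.3354⌉ = 39

39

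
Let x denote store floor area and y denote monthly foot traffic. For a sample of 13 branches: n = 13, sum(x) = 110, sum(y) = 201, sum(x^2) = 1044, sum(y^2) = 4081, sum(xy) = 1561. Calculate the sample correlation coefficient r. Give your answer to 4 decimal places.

S_xy = nΣxy − ΣxΣy = 13·1561 − 110·201 = 20293 − 22110 = -1817
S_xx = nΣx² − (Σx)² = 13·1044 − 110² = 13572 − 12100 = 1472
S_yy = nΣy² − (Σy)² = 13·4081 − 201² = 53053 − 40401 = 12652
r = S_xy / √(S_xx·S_yy) = -1817 / √(1472·12652) = -1817 / √18623744 = -1817 / 4315.5236 = -0.4210

-0.4210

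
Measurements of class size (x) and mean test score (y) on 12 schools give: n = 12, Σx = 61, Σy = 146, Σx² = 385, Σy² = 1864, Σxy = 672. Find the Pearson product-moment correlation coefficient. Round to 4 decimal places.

-0.8658

Numerator: nΣxy − (Σx)(Σy) = 12·672 − (61)(146) = -842
Denominator: √[(nΣx²−(Σx)²)(nΣy²−(Σy)²)]
  nΣx²−(Σx)² = 12·385 − 3721 = 899;  nΣy²−(Σy)² = 12·1864 − 21316 = 1052
  √(899·1052) = √945748 = 972.4958
r = -842 / 972.4958 = -0.8658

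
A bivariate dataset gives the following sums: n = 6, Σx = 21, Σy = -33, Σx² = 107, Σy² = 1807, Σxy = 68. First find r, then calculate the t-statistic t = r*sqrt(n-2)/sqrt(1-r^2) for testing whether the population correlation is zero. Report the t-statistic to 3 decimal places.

Numerator: nΣxy − (Σx)(Σy) = 6·68 − (21)(-33) = 1101
Denominator: √[(nΣx²−(Σx)²)(nΣy²−(Σy)²)]
  nΣx²−(Σx)² = 6·107 − 441 = 201;  nΣy²−(Σy)² = 6·1807 − 1089 = 9753
  √(201·9753) = √1960353 = 1400.1261
r = 1101 / 1400.1261 = 0.7864
t = r·√(n−2)/√(1−r²) = 0.7864·√4 / √(1−0.618425) = 1.572800 / 0.617718 = 2.546

2.546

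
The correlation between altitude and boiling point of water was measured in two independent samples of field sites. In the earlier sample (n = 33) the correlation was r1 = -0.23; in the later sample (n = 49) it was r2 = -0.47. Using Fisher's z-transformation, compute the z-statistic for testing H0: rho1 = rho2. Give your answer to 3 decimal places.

Fisher z-transforms: z1 = atanh(-0.23) = -0.234189, z2 = atanh(-0.47) = -0.510070; difference d = 0.275881
Var(d) = 1/30 + 1/46 = 0.0333333 + 0.0217391 = 0.0550724
z = d/√Var(d) = 0.275881 / √0.0550724 = 0.275881 / 0.234675 = 1.176

1.176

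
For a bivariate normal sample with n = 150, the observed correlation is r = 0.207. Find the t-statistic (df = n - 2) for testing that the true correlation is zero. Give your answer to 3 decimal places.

2.574

t = r·√(n−2) / √(1−r²) with r = 0.207, n = 150
  = 0.207·√148 / √(1 − 0.042849)
  = 0.207·12.165525 / 0.978341
  = 2.518264 / 0.978341 = 2.574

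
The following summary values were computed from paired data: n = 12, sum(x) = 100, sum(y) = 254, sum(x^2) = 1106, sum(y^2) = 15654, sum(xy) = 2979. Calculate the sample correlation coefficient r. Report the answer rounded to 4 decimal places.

S_xy = nΣxy − ΣxΣy = 12·2979 − 100·254 = 35748 − 25400 = 10348
S_xx = nΣx² − (Σx)² = 12·1106 − 100² = 13272 − 10000 = 3272
S_yy = nΣy² − (Σy)² = 12·15654 − 254² = 187848 − 64516 = 123332
r = S_xy / √(S_xx·S_yy) = 10348 / √(3272·123332) = 10348 / √403542304 = 10348 / 20088.3624 = 0.5151

0.5151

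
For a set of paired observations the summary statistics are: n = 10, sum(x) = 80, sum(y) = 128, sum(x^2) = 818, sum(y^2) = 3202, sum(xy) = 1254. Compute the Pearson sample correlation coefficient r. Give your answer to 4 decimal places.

Numerator: nΣxy − (Σx)(Σy) = 10·1254 − (80)(128) = 2300
Denominator: √[(nΣx²−(Σx)²)(nΣy²−(Σy)²)]
  nΣx²−(Σx)² = 10·818 − 6400 = 1780;  nΣy²−(Σy)² = 10·3202 − 16384 = 15636
  √(1780·15636) = √27832080 = 5275.6118
r = 2300 / 5275.6118 = 0.4360

0.4360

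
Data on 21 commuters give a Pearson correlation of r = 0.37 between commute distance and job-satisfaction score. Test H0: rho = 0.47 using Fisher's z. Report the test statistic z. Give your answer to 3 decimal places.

-0.516

Fisher z: atanh(0.37) = 0.388423, atanh(0.47) = 0.510070
z = (z_r − z_0)·√(n−3) = (0.388423 − 0.510070)·√18 = -0.121647 · 4.242641 = -0.516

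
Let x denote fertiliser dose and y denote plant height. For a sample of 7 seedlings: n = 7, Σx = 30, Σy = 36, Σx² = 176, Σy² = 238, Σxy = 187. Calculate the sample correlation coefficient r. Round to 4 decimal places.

0.6534

Numerator: nΣxy − (Σx)(Σy) = 7·187 − (30)(36) = 229
Denominator: √[(nΣx²−(Σx)²)(nΣy²−(Σy)²)]
  nΣx²−(Σx)² = 7·176 − 900 = 332;  nΣy²−(Σy)² = 7·238 − 1296 = 370
  √(332·370) = √122840 = 350.4854
r = 229 / 350.4854 = 0.6534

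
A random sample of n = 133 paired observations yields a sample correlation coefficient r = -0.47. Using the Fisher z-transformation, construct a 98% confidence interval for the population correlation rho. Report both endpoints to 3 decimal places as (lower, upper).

z_r = atanh(-0.47) = -0.510070;  SE = 1/√(n−3) = 1/√130 = 0.087706
z-limits: -0.510070 ± 2.326·0.087706 = -0.510070 ± 0.204004 = [-0.714074, -0.306066]
ρ-limits: (tanh -0.714074, tanh -0.306066) = (-0.613, -0.297)

(-0.613, -0.297)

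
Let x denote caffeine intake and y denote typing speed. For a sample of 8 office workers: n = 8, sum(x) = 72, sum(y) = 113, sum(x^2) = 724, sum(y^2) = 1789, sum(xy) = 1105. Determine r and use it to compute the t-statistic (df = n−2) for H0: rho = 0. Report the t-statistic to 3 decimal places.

2.592

Numerator: nΣxy − (Σx)(Σy) = 8·1105 − (72)(113) = 704
Denominator: √[(nΣx²−(Σx)²)(nΣy²−(Σy)²)]
  nΣx²−(Σx)² = 8·724 − 5184 = 608;  nΣy²−(Σy)² = 8·1789 − 12769 = 1543
  √(608·1543) = √938144 = 968.5783
r = 704 / 968.5783 = 0.7268
t = r·√(n−2)/√(1−r²) = 0.7268·√6 / √(1−0.528238) = 1.780289 / 0.686849 = 2.592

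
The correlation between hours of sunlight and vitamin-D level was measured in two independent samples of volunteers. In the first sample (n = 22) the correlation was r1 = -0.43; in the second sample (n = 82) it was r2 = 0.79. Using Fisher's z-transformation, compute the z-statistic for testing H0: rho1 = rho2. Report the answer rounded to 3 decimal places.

z1 = atanh(-0.43) = -0.459897,  z2 = atanh(0.79) = 1.071432
SE = √(1/(n1−3) + 1/(n2−3)) = √(1/19 + 1/79) = √(0.0526316 + 0.0126582) = √0.0652898 = 0.255519
z = (z1 − z2)/SE = (-0.459897 − 1.071432) / 0.255519 = -1.531329 / 0.255519 = -5.993

-5.993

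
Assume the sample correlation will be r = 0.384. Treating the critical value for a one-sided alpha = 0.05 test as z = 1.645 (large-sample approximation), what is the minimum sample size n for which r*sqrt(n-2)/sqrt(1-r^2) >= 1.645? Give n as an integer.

18

r√(n−2)/√(1−r²) ≥ 1.645  ⇔  n−2 ≥ (1.645)²·(1−r²)/r²
(1−r²)/r² = (1−0.147456)/0.147456 = 5.7817
n ≥ 2 + 2.706025·5.7817 = 2 + 15.6454 = 17.6454
⌈17.6454⌉ = 18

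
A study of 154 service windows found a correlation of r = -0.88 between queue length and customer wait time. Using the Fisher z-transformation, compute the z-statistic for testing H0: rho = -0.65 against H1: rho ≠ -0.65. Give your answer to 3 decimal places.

-7.379

z_r = atanh(-0.88) = -1.375768,  z_0 = atanh(-0.65) = -0.775299
SE = 1/√(n−3) = 1/√151 = 0.081379
z = (z_r − z_0)/SE = (-1.375768 − (-0.775299)) / 0.081379 = -0.600469 / 0.081379 = -7.379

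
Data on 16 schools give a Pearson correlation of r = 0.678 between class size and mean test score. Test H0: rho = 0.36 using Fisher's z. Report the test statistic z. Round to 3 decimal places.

1.617

Fisher z: atanh(0.678) = 0.825403, atanh(0.36) = 0.376886
z = (z_r − z_0)·√(n−3) = (0.825403 − 0.376886)·√13 = 0.448517 · 3.605551 = 1.617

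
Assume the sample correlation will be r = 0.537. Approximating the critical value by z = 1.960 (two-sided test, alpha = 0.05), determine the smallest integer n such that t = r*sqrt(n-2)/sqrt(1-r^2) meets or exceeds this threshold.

Need r·√(n−2)/√(1−r²) ≥ 1.960
√(n−2) ≥ 1.960·√(1−0.288369) / 0.537 = 1.960·0.843582 / 0.537 = 3.0790
n−2 ≥ 9.4802  ⇒  n ≥ 11.4802
Smallest integer n = 12

12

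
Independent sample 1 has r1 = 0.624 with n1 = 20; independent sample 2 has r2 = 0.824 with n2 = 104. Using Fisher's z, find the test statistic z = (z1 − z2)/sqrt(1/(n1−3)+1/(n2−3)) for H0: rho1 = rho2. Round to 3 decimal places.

z1 = atanh(0.624) = 0.731529,  z2 = atanh(0.824) = 1.169152
SE = √(1/(n1−3) + 1/(n2−3)) = √(1/17 + 1/101) = √(0.0588235 + 0.0099010) = √0.0687245 = 0.262154
z = (z1 − z2)/SE = (0.731529 − 1.169152) / 0.262154 = -0.437623 / 0.262154 = -1.669

-1.669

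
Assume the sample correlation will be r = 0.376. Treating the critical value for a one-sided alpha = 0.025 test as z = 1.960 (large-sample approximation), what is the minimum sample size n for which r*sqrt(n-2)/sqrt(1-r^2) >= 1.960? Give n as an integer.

26

Need r·√(n−2)/√(1−r²) ≥ 1.960
√(n−2) ≥ 1.960·√(1−0.141376) / 0.376 = 1.960·0.926620 / 0.376 = 4.8303
n−2 ≥ 23.3318  ⇒  n ≥ 25.3318
Smallest integer n = 26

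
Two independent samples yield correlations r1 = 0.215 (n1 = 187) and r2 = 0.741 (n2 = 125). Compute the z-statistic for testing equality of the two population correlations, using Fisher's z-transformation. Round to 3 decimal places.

-6.289

z1 = atanh(0.215) = 0.218408,  z2 = atanh(0.741) = 0.952693
SE = √(1/(n1−3) + 1/(n2−3)) = √(1/184 + 1/122) = √(0.0054348 + 0.0081967) = √0.0136315 = 0.116754
z = (z1 − z2)/SE = (0.218408 − 0.952693) / 0.116754 = -0.734285 / 0.116754 = -6.289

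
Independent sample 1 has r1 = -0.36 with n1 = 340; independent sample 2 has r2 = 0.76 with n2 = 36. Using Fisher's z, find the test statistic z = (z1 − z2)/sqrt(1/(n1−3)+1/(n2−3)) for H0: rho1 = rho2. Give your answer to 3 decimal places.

-7.528

z1 = atanh(-0.36) = -0.376886,  z2 = atanh(0.76) = 0.996215
SE = √(1/(n1−3) + 1/(n2−3)) = √(1/337 + 1/33) = √(0.0029674 + 0.0303030) = √0.0332704 = 0.182402
z = (z1 − z2)/SE = (-0.376886 − 0.996215) / 0.182402 = -1.373101 / 0.182402 = -7.528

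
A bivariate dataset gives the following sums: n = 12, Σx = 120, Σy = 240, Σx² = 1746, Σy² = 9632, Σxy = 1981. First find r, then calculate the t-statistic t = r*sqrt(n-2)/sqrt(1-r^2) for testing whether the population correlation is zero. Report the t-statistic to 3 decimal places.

Numerator: nΣxy − (Σx)(Σy) = 12·1981 − (120)(240) = -5028
Denominator: √[(nΣx²−(Σx)²)(nΣy²−(Σy)²)]
  nΣx²−(Σx)² = 12·1746 − 14400 = 6552;  nΣy²−(Σy)² = 12·9632 − 57600 = 57984
  √(6552·57984) = √379911168 = 19491.3101
r = -5028 / 19491.3101 = -0.2580
t = r·√(n−2)/√(1−r²) = -0.2580·√10 / √(1−0.066564) = -0.815868 / 0.966145 = -0.844

-0.844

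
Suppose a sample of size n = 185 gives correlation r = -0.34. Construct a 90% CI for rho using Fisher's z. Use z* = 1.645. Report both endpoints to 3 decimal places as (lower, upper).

Fisher z: z_r = atanh(r) = ½·ln((1+(-0.34))/(1−(-0.34))) = -0.354093
SE(z) = 1/√(n−3) = 1/√182 = 0.074125
90% ⇒ z* = 1.645; margin = 1.645·0.074125 = 0.121936
CI on z-scale: (-0.476029, -0.232157)
Back-transform: tanh(-0.476029) = -0.443058, tanh(-0.232157) = -0.228074

(-0.443, -0.228)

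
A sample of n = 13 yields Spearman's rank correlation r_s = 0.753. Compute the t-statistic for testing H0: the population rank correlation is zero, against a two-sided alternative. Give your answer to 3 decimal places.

3.795

t = r_s·√(n−2) / √(1−r_s²) with r_s = 0.753, n = 13
  = 0.753·√11 / √(1 − 0.567009)
  = 0.753·3.316625 / 0.658021
  = 2.497419 / 0.658021 = 3.795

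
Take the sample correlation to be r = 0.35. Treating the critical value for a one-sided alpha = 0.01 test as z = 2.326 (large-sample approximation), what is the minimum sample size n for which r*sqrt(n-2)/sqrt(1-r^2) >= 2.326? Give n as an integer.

41

Need r·√(n−2)/√(1−r²) ≥ 2.326
√(n−2) ≥ 2.326·√(1−0.1225) / 0.35 = 2.326·0.936750 / 0.35 = 6.2254
n−2 ≥ 38.7556  ⇒  n ≥ 40.7556
Smallest integer n = 41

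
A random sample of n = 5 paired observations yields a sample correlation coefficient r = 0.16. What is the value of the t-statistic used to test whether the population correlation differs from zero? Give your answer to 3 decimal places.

0.281

1 − r² = 1 − 0.0256 = 0.9744;  √(1−r²) = 0.987117
√(n−2) = √3 = 1.732051
t = r·√(n−2)/√(1−r²) = 0.16 · 1.732051 / 0.987117 = 0.281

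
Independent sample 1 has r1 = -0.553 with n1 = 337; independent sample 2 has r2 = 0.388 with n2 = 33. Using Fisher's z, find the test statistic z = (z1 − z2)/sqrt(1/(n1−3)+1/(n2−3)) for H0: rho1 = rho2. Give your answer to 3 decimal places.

Fisher z-transforms: z1 = atanh(-0.553) = -0.622693, z2 = atanh(0.388) = 0.409443; difference d = -1.032136
Var(d) = 1/334 + 1/30 = 0.0029940 + 0.0333333 = 0.0363273
z = d/√Var(d) = -1.032136 / √0.0363273 = -1.032136 / 0.190597 = -5.415

-5.415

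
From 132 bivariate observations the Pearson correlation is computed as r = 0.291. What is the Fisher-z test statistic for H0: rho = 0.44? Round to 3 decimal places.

-1.960

Fisher z: atanh(0.291) = 0.299658, atanh(0.44) = 0.472231
z = (z_r − z_0)·√(n−3) = (0.299658 − 0.472231)·√129 = -0.172573 · 11.357817 = -1.960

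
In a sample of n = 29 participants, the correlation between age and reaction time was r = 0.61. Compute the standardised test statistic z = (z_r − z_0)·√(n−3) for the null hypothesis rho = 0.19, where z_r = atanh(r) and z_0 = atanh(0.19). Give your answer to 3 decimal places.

2.634

Fisher z: atanh(0.61) = 0.708921, atanh(0.19) = 0.192337
z = (z_r − z_0)·√(n−3) = (0.708921 − 0.192337)·√26 = 0.516584 · 5.099020 = 2.634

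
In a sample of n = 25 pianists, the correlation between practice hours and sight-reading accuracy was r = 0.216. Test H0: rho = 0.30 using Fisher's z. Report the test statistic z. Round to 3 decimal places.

-0.422

z_r = atanh(0.216) = 0.219457,  z_0 = atanh(0.30) = 0.309520
SE = 1/√(n−3) = 1/√22 = 0.213201
z = (z_r − z_0)/SE = (0.219457 − 0.309520) / 0.213201 = -0.090063 / 0.213201 = -0.422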